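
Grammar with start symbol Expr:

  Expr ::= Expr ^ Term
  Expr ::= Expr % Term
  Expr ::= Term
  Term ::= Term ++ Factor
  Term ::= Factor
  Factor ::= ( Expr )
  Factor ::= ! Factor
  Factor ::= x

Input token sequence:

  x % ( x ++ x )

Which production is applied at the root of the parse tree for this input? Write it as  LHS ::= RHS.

Expr ::= Expr % Term

[Expr [Expr [Term [Factor x]]] % [Term [Factor ( [Expr [Term [Term [Factor x]] ++ [Factor x]]] )]]]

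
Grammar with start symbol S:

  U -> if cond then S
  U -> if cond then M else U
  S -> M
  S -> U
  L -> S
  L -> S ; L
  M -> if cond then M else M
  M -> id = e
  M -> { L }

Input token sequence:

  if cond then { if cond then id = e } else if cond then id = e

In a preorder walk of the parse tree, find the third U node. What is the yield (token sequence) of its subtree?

if cond then id = e

[S [U if cond then [M { [L [S [U if cond then [S [M id = e]]]]] }] else [U if cond then [S [M id = e]]]]]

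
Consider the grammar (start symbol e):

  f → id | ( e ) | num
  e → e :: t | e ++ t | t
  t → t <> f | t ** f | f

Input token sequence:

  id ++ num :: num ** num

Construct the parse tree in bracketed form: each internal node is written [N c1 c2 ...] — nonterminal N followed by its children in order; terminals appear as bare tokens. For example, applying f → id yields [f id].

[e [e [e [t [f id]]] ++ [t [f num]]] :: [t [t [f num]] ** [f num]]]

e
e :: t
e ++ t :: t
t ++ t :: t
f ++ t :: t
id ++ t :: t
id ++ f :: t
id ++ num :: t
id ++ num :: t ** f
id ++ num :: f ** f
id ++ num :: num ** f
id ++ num :: num ** num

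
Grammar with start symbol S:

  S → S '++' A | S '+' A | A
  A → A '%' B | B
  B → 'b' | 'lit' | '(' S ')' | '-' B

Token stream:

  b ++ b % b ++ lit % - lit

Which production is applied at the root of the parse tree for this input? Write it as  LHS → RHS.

[S [S [S [A [B b]]] ++ [A [A [B b]] % [B b]]] ++ [A [A [B lit]] % [B - [B lit]]]]

S → S '++' A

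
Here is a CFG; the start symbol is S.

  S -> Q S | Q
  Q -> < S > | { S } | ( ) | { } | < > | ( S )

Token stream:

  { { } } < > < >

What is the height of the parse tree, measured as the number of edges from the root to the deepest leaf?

4

[S [Q { [S [Q { }]] }] [S [Q < >] [S [Q < >]]]]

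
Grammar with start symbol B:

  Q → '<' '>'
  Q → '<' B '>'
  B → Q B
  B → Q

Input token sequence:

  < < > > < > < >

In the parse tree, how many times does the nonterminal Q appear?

[B [Q < [B [Q < >]] >] [B [Q < >] [B [Q < >]]]]

4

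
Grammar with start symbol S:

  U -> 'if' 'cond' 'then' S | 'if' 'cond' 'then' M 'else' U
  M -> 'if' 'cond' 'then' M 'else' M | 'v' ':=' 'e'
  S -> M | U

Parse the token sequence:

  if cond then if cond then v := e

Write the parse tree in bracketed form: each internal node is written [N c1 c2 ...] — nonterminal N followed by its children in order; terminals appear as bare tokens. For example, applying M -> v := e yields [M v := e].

[S [U if cond then [S [U if cond then [S [M v := e]]]]]]

S
U
if cond then S
if cond then U
if cond then if cond then S
if cond then if cond then M
if cond then if cond then v := e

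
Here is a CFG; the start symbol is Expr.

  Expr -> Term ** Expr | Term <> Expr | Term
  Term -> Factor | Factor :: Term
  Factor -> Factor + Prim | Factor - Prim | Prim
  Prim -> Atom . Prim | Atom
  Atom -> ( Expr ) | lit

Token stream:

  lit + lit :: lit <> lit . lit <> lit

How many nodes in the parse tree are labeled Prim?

[Expr [Term [Factor [Factor [Prim [Atom lit]]] + [Prim [Atom lit]]] :: [Term [Factor [Prim [Atom lit]]]]] <> [Expr [Term [Factor [Prim [Atom lit] . [Prim [Atom lit]]]]] <> [Expr [Term [Factor [Prim [Atom lit]]]]]]]

6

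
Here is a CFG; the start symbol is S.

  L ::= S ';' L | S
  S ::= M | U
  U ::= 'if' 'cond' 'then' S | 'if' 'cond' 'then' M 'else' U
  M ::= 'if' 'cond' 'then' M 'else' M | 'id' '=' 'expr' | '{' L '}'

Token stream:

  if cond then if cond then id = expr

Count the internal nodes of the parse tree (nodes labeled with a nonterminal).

[S [U if cond then [S [U if cond then [S [M id = expr]]]]]]

6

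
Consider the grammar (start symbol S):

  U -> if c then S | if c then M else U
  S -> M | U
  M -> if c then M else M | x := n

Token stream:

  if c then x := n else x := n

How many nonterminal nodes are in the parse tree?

4

[S [M if c then [M x := n] else [M x := n]]]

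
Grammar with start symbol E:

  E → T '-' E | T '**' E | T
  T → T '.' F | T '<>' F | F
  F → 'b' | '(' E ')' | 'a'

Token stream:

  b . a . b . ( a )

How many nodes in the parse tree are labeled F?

[E [T [T [T [T [F b]] . [F a]] . [F b]] . [F ( [E [T [F a]]] )]]]

5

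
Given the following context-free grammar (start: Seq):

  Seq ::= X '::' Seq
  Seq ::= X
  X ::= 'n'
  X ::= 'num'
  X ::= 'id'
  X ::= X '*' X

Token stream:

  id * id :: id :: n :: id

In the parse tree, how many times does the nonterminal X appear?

[Seq [X [X id] * [X id]] :: [Seq [X id] :: [Seq [X n] :: [Seq [X id]]]]]

6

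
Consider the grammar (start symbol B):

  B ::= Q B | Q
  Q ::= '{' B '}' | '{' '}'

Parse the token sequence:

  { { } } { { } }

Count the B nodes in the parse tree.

4

[B [Q { [B [Q { }]] }] [B [Q { [B [Q { }]] }]]]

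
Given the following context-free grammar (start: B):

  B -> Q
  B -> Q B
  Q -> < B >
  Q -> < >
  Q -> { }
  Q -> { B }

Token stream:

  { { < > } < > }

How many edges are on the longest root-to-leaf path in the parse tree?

6

[B [Q { [B [Q { [B [Q < >]] }] [B [Q < >]]] }]]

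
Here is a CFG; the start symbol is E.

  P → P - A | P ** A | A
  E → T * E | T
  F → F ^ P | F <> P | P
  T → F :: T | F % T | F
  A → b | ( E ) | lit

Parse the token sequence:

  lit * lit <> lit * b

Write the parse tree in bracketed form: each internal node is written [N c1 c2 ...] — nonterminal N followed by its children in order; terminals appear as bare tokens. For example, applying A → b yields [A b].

E
T * E
F * E
P * E
A * E
lit * E
lit * T * E
lit * F * E
lit * F <> P * E
lit * P <> P * E
lit * A <> P * E
lit * lit <> P * E
lit * lit <> A * E
lit * lit <> lit * E
lit * lit <> lit * T
lit * lit <> lit * F
lit * lit <> lit * P
lit * lit <> lit * A
lit * lit <> lit * b

[E [T [F [P [A lit]]]] * [E [T [F [F [P [A lit]]] <> [P [A lit]]]] * [E [T [F [P [A b]]]]]]]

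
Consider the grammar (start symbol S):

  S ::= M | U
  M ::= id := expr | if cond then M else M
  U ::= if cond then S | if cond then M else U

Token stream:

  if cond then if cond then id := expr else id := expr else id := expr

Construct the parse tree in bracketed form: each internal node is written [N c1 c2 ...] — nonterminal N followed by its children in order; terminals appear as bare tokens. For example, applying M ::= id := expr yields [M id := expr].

[S [M if cond then [M if cond then [M id := expr] else [M id := expr]] else [M id := expr]]]

S
M
if cond then M else M
if cond then if cond then M else M else M
if cond then if cond then id := expr else M else M
if cond then if cond then id := expr else id := expr else M
if cond then if cond then id := expr else id := expr else id := expr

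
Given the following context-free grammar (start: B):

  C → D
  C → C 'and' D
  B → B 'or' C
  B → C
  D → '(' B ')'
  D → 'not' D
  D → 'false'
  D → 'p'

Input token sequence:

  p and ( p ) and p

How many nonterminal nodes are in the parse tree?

[B [C [C [C [D p]] and [D ( [B [C [D p]]] )]] and [D p]]]

10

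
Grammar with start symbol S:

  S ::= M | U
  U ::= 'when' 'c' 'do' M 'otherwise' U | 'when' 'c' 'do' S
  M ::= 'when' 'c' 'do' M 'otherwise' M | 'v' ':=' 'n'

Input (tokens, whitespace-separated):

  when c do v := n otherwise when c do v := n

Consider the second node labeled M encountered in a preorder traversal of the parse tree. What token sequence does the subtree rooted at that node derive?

[S [U when c do [M v := n] otherwise [U when c do [S [M v := n]]]]]

v := n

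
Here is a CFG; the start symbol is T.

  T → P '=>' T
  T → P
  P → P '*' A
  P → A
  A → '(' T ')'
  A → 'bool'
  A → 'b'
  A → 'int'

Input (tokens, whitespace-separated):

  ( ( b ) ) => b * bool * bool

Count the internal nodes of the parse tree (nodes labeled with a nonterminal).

[T [P [A ( [T [P [A ( [T [P [A b]]] )]]] )]] => [T [P [P [P [A b]] * [A bool]] * [A bool]]]]

16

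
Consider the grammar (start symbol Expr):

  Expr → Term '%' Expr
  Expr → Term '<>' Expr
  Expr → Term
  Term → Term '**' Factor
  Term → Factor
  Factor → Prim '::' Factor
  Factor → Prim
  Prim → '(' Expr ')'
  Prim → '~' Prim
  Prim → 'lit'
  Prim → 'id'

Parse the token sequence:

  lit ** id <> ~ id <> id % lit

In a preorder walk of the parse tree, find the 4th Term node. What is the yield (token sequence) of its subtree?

id

[Expr [Term [Term [Factor [Prim lit]]] ** [Factor [Prim id]]] <> [Expr [Term [Factor [Prim ~ [Prim id]]]] <> [Expr [Term [Factor [Prim id]]] % [Expr [Term [Factor [Prim lit]]]]]]]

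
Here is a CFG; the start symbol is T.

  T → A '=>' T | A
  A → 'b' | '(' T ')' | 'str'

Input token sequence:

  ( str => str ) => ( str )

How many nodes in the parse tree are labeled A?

[T [A ( [T [A str] => [T [A str]]] )] => [T [A ( [T [A str]] )]]]

5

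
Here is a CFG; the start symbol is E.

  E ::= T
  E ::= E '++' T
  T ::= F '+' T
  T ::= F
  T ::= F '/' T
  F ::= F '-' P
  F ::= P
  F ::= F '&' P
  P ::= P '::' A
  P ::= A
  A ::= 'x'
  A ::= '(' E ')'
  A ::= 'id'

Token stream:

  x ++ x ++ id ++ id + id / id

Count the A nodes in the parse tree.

6

[E [E [E [E [T [F [P [A x]]]]] ++ [T [F [P [A x]]]]] ++ [T [F [P [A id]]]]] ++ [T [F [P [A id]]] + [T [F [P [A id]]] / [T [F [P [A id]]]]]]]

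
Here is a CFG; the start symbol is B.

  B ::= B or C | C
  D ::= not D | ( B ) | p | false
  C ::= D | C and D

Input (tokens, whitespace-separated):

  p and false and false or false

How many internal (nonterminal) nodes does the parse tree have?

10

[B [B [C [C [C [D p]] and [D false]] and [D false]]] or [C [D false]]]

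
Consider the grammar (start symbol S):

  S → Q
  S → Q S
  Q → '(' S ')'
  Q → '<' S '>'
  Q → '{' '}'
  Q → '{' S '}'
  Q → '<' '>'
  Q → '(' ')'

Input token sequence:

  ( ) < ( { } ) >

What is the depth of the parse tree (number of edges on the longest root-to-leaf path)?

7

[S [Q ( )] [S [Q < [S [Q ( [S [Q { }]] )]] >]]]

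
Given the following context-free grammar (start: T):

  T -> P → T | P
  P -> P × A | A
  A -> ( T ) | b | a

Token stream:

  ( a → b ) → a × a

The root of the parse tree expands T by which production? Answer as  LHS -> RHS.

[T [P [A ( [T [P [A a]] → [T [P [A b]]]] )]] → [T [P [P [A a]] × [A a]]]]

T -> P → T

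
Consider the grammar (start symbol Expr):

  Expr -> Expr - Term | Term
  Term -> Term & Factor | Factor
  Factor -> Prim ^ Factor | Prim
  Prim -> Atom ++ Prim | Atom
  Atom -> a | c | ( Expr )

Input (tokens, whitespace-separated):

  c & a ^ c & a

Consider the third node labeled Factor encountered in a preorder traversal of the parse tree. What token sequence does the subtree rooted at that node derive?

[Expr [Term [Term [Term [Factor [Prim [Atom c]]]] & [Factor [Prim [Atom a]] ^ [Factor [Prim [Atom c]]]]] & [Factor [Prim [Atom a]]]]]

c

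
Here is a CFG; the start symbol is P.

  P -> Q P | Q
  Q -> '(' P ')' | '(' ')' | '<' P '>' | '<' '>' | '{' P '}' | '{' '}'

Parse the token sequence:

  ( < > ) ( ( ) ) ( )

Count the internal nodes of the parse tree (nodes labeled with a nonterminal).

10

[P [Q ( [P [Q < >]] )] [P [Q ( [P [Q ( )]] )] [P [Q ( )]]]]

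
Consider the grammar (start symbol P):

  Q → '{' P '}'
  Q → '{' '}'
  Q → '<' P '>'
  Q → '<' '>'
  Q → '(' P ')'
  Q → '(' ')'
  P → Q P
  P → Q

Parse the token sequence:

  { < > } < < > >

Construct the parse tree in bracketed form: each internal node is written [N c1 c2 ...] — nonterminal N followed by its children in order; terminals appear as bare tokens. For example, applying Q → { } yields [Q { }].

[P [Q { [P [Q < >]] }] [P [Q < [P [Q < >]] >]]]

P
Q P
{ P } P
{ Q } P
{ < > } P
{ < > } Q
{ < > } < P >
{ < > } < Q >
{ < > } < < > >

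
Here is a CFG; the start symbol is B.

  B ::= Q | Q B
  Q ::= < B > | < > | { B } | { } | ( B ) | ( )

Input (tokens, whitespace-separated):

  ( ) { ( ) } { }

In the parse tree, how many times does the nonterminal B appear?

4

[B [Q ( )] [B [Q { [B [Q ( )]] }] [B [Q { }]]]]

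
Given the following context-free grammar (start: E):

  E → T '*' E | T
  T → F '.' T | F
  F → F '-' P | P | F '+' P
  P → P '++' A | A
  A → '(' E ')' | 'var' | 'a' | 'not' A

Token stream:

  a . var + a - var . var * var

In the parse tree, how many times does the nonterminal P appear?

6

[E [T [F [P [A a]]] . [T [F [F [F [P [A var]]] + [P [A a]]] - [P [A var]]] . [T [F [P [A var]]]]]] * [E [T [F [P [A var]]]]]]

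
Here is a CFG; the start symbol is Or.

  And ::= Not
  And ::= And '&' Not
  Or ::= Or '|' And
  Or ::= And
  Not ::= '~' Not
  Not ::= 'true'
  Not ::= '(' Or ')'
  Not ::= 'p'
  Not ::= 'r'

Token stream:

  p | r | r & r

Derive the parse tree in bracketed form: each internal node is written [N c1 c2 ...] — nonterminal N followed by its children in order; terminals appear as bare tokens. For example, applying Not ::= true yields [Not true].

Or
Or | And
Or | And | And
And | And | And
Not | And | And
p | And | And
p | Not | And
p | r | And
p | r | And & Not
p | r | Not & Not
p | r | r & Not
p | r | r & r

[Or [Or [Or [And [Not p]]] | [And [Not r]]] | [And [And [Not r]] & [Not r]]]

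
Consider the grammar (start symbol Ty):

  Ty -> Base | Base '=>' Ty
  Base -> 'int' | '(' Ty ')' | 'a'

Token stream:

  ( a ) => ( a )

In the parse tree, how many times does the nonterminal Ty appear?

[Ty [Base ( [Ty [Base a]] )] => [Ty [Base ( [Ty [Base a]] )]]]

4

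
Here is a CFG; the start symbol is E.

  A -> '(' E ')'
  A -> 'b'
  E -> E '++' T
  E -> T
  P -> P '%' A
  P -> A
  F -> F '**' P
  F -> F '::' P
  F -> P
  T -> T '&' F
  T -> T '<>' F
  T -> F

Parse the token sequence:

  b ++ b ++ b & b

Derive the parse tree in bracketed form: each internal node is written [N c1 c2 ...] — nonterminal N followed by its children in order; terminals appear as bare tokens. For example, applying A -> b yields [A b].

[E [E [E [T [F [P [A b]]]]] ++ [T [F [P [A b]]]]] ++ [T [T [F [P [A b]]]] & [F [P [A b]]]]]

E
E ++ T
E ++ T ++ T
T ++ T ++ T
F ++ T ++ T
P ++ T ++ T
A ++ T ++ T
b ++ T ++ T
b ++ F ++ T
b ++ P ++ T
b ++ A ++ T
b ++ b ++ T
b ++ b ++ T & F
b ++ b ++ F & F
b ++ b ++ P & F
b ++ b ++ A & F
b ++ b ++ b & F
b ++ b ++ b & P
b ++ b ++ b & A
b ++ b ++ b & b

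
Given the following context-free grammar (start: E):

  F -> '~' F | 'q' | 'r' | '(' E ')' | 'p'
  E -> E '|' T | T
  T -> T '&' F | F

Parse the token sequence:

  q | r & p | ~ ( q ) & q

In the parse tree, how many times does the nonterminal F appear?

7

[E [E [E [T [F q]]] | [T [T [F r]] & [F p]]] | [T [T [F ~ [F ( [E [T [F q]]] )]]] & [F q]]]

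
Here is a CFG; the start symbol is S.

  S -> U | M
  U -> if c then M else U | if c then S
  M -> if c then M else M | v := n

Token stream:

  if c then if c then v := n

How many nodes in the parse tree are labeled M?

[S [U if c then [S [U if c then [S [M v := n]]]]]]

1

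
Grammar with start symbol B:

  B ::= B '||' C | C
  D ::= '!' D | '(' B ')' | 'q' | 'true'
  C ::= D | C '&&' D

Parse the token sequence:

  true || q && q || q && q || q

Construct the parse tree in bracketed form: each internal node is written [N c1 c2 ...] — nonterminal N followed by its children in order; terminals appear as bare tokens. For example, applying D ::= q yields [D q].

B
B || C
B || C || C
B || C || C || C
C || C || C || C
D || C || C || C
true || C || C || C
true || C && D || C || C
true || D && D || C || C
true || q && D || C || C
true || q && q || C || C
true || q && q || C && D || C
true || q && q || D && D || C
true || q && q || q && D || C
true || q && q || q && q || C
true || q && q || q && q || D
true || q && q || q && q || q

[B [B [B [B [C [D true]]] || [C [C [D q]] && [D q]]] || [C [C [D q]] && [D q]]] || [C [D q]]]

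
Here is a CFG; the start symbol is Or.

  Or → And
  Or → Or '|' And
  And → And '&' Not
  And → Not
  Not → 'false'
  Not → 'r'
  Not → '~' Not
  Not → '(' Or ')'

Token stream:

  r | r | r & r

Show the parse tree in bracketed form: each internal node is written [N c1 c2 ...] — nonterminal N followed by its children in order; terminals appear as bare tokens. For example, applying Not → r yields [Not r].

[Or [Or [Or [And [Not r]]] | [And [Not r]]] | [And [And [Not r]] & [Not r]]]

Or
Or | And
Or | And | And
And | And | And
Not | And | And
r | And | And
r | Not | And
r | r | And
r | r | And & Not
r | r | Not & Not
r | r | r & Not
r | r | r & r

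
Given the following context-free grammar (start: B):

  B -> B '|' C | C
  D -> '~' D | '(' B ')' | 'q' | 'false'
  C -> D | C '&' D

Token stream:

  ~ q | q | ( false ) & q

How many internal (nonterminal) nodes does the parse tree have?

15

[B [B [B [C [D ~ [D q]]]] | [C [D q]]] | [C [C [D ( [B [C [D false]]] )]] & [D q]]]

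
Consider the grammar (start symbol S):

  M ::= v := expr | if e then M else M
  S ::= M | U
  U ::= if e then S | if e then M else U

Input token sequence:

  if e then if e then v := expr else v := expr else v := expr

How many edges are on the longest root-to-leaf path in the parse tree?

[S [M if e then [M if e then [M v := expr] else [M v := expr]] else [M v := expr]]]

4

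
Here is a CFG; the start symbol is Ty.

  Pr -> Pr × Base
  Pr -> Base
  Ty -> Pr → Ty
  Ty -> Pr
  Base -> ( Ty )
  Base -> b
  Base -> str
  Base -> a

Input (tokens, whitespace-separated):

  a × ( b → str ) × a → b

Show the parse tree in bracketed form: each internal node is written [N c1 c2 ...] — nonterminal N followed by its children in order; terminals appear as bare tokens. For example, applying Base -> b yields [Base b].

Ty
Pr → Ty
Pr × Base → Ty
Pr × Base × Base → Ty
Base × Base × Base → Ty
a × Base × Base → Ty
a × ( Ty ) × Base → Ty
a × ( Pr → Ty ) × Base → Ty
a × ( Base → Ty ) × Base → Ty
a × ( b → Ty ) × Base → Ty
a × ( b → Pr ) × Base → Ty
a × ( b → Base ) × Base → Ty
a × ( b → str ) × Base → Ty
a × ( b → str ) × a → Ty
a × ( b → str ) × a → Pr
a × ( b → str ) × a → Base
a × ( b → str ) × a → b

[Ty [Pr [Pr [Pr [Base a]] × [Base ( [Ty [Pr [Base b]] → [Ty [Pr [Base str]]]] )]] × [Base a]] → [Ty [Pr [Base b]]]]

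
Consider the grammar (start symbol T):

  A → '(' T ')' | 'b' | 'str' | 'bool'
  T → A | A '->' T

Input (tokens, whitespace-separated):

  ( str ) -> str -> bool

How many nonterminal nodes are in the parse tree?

8

[T [A ( [T [A str]] )] -> [T [A str] -> [T [A bool]]]]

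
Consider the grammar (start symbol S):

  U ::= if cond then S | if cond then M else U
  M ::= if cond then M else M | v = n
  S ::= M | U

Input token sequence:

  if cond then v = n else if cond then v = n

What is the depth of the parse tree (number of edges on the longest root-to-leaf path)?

5

[S [U if cond then [M v = n] else [U if cond then [S [M v = n]]]]]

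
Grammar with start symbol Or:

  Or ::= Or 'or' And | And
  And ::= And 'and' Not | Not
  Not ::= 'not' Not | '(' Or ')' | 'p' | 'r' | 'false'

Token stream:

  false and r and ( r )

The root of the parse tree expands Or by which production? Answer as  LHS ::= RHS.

[Or [And [And [And [Not false]] and [Not r]] and [Not ( [Or [And [Not r]]] )]]]

Or ::= And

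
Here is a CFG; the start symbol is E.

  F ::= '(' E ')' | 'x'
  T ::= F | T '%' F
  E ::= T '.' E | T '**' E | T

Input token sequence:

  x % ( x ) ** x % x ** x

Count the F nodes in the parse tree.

6

[E [T [T [F x]] % [F ( [E [T [F x]]] )]] ** [E [T [T [F x]] % [F x]] ** [E [T [F x]]]]]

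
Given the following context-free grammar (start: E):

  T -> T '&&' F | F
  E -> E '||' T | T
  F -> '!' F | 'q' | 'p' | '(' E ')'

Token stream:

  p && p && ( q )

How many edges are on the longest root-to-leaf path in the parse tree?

6

[E [T [T [T [F p]] && [F p]] && [F ( [E [T [F q]]] )]]]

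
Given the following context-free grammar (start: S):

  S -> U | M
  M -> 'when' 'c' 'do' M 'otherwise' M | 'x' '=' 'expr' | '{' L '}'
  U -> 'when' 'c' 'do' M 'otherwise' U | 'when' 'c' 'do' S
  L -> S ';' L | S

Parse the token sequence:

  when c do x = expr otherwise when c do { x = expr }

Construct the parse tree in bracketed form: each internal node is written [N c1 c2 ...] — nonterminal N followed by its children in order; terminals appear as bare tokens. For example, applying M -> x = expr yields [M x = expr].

S
U
when c do M otherwise U
when c do x = expr otherwise U
when c do x = expr otherwise when c do S
when c do x = expr otherwise when c do M
when c do x = expr otherwise when c do { L }
when c do x = expr otherwise when c do { S }
when c do x = expr otherwise when c do { M }
when c do x = expr otherwise when c do { x = expr }

[S [U when c do [M x = expr] otherwise [U when c do [S [M { [L [S [M x = expr]]] }]]]]]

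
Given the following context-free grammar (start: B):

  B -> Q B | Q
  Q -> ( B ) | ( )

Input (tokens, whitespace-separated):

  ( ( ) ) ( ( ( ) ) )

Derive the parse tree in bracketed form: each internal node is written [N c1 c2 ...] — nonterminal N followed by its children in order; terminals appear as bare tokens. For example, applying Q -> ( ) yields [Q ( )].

B
Q B
( B ) B
( Q ) B
( ( ) ) B
( ( ) ) Q
( ( ) ) ( B )
( ( ) ) ( Q )
( ( ) ) ( ( B ) )
( ( ) ) ( ( Q ) )
( ( ) ) ( ( ( ) ) )

[B [Q ( [B [Q ( )]] )] [B [Q ( [B [Q ( [B [Q ( )]] )]] )]]]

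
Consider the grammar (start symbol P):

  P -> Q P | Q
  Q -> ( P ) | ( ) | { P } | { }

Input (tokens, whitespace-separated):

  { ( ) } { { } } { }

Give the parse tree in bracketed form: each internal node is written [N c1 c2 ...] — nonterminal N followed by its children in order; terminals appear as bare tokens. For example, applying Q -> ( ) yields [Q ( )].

[P [Q { [P [Q ( )]] }] [P [Q { [P [Q { }]] }] [P [Q { }]]]]

P
Q P
{ P } P
{ Q } P
{ ( ) } P
{ ( ) } Q P
{ ( ) } { P } P
{ ( ) } { Q } P
{ ( ) } { { } } P
{ ( ) } { { } } Q
{ ( ) } { { } } { }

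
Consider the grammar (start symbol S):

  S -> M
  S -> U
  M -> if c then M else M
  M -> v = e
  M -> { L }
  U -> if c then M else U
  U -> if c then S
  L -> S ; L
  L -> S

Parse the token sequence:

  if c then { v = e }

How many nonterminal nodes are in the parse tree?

7

[S [U if c then [S [M { [L [S [M v = e]]] }]]]]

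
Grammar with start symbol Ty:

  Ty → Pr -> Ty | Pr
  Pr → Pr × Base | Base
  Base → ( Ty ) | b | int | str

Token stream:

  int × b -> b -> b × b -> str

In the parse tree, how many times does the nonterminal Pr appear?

6

[Ty [Pr [Pr [Base int]] × [Base b]] -> [Ty [Pr [Base b]] -> [Ty [Pr [Pr [Base b]] × [Base b]] -> [Ty [Pr [Base str]]]]]]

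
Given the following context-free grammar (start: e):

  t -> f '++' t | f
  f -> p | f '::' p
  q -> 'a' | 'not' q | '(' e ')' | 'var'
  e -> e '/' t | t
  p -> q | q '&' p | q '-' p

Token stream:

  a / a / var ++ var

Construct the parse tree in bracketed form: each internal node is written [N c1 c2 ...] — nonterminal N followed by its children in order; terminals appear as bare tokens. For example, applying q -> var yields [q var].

[e [e [e [t [f [p [q a]]]]] / [t [f [p [q a]]]]] / [t [f [p [q var]]] ++ [t [f [p [q var]]]]]]

e
e / t
e / t / t
t / t / t
f / t / t
p / t / t
q / t / t
a / t / t
a / f / t
a / p / t
a / q / t
a / a / t
a / a / f ++ t
a / a / p ++ t
a / a / q ++ t
a / a / var ++ t
a / a / var ++ f
a / a / var ++ p
a / a / var ++ q
a / a / var ++ var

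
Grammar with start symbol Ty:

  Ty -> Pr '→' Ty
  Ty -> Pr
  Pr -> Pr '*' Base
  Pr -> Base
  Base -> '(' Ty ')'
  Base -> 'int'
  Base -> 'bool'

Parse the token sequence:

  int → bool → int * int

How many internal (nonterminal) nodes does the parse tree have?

[Ty [Pr [Base int]] → [Ty [Pr [Base bool]] → [Ty [Pr [Pr [Base int]] * [Base int]]]]]

11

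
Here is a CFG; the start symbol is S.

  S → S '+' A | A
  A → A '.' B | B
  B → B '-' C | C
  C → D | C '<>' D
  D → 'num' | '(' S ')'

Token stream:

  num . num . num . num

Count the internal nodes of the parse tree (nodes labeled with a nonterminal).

17

[S [A [A [A [A [B [C [D num]]]] . [B [C [D num]]]] . [B [C [D num]]]] . [B [C [D num]]]]]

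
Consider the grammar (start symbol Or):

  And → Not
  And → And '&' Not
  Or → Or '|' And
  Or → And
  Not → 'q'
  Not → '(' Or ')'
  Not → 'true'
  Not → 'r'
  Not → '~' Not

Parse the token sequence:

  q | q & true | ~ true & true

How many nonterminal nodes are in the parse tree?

14

[Or [Or [Or [And [Not q]]] | [And [And [Not q]] & [Not true]]] | [And [And [Not ~ [Not true]]] & [Not true]]]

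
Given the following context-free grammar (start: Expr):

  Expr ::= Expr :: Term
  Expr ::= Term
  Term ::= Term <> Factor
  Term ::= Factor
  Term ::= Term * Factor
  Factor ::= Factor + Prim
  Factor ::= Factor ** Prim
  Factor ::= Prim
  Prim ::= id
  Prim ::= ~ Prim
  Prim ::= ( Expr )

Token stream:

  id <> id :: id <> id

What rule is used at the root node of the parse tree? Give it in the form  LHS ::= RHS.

Expr ::= Expr :: Term

[Expr [Expr [Term [Term [Factor [Prim id]]] <> [Factor [Prim id]]]] :: [Term [Term [Factor [Prim id]]] <> [Factor [Prim id]]]]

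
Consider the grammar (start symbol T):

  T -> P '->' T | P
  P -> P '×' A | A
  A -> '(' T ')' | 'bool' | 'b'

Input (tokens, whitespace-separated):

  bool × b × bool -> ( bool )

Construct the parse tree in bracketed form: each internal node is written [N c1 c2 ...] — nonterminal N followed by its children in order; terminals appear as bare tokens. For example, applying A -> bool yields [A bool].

T
P -> T
P × A -> T
P × A × A -> T
A × A × A -> T
bool × A × A -> T
bool × b × A -> T
bool × b × bool -> T
bool × b × bool -> P
bool × b × bool -> A
bool × b × bool -> ( T )
bool × b × bool -> ( P )
bool × b × bool -> ( A )
bool × b × bool -> ( bool )

[T [P [P [P [A bool]] × [A b]] × [A bool]] -> [T [P [A ( [T [P [A bool]]] )]]]]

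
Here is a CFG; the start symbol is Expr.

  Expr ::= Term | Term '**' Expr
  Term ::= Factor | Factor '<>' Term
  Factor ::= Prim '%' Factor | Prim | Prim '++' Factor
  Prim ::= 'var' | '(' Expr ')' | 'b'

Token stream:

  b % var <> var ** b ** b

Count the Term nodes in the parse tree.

4

[Expr [Term [Factor [Prim b] % [Factor [Prim var]]] <> [Term [Factor [Prim var]]]] ** [Expr [Term [Factor [Prim b]]] ** [Expr [Term [Factor [Prim b]]]]]]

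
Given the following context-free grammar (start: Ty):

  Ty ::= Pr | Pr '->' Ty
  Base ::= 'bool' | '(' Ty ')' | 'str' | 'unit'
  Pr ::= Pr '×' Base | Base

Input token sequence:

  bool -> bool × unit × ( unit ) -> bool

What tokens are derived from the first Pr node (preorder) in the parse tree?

[Ty [Pr [Base bool]] -> [Ty [Pr [Pr [Pr [Base bool]] × [Base unit]] × [Base ( [Ty [Pr [Base unit]]] )]] -> [Ty [Pr [Base bool]]]]]

bool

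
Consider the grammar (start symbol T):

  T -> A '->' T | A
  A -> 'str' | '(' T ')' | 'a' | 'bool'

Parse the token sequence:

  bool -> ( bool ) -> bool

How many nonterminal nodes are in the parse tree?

8

[T [A bool] -> [T [A ( [T [A bool]] )] -> [T [A bool]]]]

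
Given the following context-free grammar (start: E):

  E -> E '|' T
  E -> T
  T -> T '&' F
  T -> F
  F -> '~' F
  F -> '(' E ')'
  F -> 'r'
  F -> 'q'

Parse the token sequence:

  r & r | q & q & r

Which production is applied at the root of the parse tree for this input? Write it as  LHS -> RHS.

E -> E '|' T

[E [E [T [T [F r]] & [F r]]] | [T [T [T [F q]] & [F q]] & [F r]]]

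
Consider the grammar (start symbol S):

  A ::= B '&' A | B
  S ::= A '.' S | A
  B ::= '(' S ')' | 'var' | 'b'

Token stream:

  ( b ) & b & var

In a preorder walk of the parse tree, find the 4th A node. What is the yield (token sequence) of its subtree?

var

[S [A [B ( [S [A [B b]]] )] & [A [B b] & [A [B var]]]]]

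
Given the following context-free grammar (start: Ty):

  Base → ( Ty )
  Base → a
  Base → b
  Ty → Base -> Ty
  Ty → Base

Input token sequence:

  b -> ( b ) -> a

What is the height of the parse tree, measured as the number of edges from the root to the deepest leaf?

5

[Ty [Base b] -> [Ty [Base ( [Ty [Base b]] )] -> [Ty [Base a]]]]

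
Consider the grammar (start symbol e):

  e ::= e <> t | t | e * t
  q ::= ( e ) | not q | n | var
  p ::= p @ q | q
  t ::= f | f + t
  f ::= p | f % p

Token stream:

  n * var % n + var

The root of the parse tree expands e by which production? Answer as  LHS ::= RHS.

e ::= e * t

[e [e [t [f [p [q n]]]]] * [t [f [f [p [q var]]] % [p [q n]]] + [t [f [p [q var]]]]]]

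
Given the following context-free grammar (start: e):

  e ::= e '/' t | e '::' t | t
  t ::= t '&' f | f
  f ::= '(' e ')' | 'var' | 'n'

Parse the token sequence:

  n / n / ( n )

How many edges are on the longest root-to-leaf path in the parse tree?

[e [e [e [t [f n]]] / [t [f n]]] / [t [f ( [e [t [f n]]] )]]]

6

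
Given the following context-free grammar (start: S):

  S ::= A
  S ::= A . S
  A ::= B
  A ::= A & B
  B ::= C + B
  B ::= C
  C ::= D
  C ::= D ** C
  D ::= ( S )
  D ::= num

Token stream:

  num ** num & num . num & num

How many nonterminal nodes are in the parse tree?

20

[S [A [A [B [C [D num] ** [C [D num]]]]] & [B [C [D num]]]] . [S [A [A [B [C [D num]]]] & [B [C [D num]]]]]]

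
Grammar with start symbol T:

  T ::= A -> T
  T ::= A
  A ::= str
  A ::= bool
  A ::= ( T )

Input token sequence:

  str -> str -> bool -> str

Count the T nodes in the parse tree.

4

[T [A str] -> [T [A str] -> [T [A bool] -> [T [A str]]]]]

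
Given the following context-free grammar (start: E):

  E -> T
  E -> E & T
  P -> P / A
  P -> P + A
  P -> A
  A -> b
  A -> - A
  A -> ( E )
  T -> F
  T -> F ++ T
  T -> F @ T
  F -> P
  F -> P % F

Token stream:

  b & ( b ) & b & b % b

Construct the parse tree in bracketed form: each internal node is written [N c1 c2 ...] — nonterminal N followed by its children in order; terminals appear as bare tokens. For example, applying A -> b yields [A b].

[E [E [E [E [T [F [P [A b]]]]] & [T [F [P [A ( [E [T [F [P [A b]]]]] )]]]]] & [T [F [P [A b]]]]] & [T [F [P [A b]] % [F [P [A b]]]]]]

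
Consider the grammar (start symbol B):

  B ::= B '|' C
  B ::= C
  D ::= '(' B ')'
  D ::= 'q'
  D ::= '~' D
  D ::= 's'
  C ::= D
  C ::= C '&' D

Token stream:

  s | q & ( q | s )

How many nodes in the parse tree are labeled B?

[B [B [C [D s]]] | [C [C [D q]] & [D ( [B [B [C [D q]]] | [C [D s]]] )]]]

4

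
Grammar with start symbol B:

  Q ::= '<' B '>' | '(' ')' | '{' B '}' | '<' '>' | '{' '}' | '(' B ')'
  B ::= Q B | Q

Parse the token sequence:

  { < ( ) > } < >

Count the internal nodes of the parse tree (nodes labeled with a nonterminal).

[B [Q { [B [Q < [B [Q ( )]] >]] }] [B [Q < >]]]

8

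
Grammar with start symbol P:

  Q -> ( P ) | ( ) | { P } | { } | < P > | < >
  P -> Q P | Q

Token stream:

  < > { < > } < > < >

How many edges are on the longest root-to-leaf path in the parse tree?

5

[P [Q < >] [P [Q { [P [Q < >]] }] [P [Q < >] [P [Q < >]]]]]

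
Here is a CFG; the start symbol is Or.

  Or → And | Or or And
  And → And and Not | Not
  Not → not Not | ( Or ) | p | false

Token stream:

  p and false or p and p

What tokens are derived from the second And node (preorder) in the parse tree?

p

[Or [Or [And [And [Not p]] and [Not false]]] or [And [And [Not p]] and [Not p]]]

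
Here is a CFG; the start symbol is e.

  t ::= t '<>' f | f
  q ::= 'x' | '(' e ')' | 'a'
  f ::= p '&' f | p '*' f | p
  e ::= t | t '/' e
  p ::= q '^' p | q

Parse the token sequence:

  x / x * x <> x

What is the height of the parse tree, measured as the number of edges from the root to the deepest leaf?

8

[e [t [f [p [q x]]]] / [e [t [t [f [p [q x]] * [f [p [q x]]]]] <> [f [p [q x]]]]]]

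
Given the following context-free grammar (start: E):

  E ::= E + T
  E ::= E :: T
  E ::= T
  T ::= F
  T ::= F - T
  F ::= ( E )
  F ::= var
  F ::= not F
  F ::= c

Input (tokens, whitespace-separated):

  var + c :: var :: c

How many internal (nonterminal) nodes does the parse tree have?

12

[E [E [E [E [T [F var]]] + [T [F c]]] :: [T [F var]]] :: [T [F c]]]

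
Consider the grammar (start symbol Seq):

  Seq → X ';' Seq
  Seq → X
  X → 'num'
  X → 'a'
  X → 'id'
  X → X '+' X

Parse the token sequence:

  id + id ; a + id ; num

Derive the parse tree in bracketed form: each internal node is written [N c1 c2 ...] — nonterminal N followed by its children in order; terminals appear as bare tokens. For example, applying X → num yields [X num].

Seq
X ; Seq
X + X ; Seq
id + X ; Seq
id + id ; Seq
id + id ; X ; Seq
id + id ; X + X ; Seq
id + id ; a + X ; Seq
id + id ; a + id ; Seq
id + id ; a + id ; X
id + id ; a + id ; num

[Seq [X [X id] + [X id]] ; [Seq [X [X a] + [X id]] ; [Seq [X num]]]]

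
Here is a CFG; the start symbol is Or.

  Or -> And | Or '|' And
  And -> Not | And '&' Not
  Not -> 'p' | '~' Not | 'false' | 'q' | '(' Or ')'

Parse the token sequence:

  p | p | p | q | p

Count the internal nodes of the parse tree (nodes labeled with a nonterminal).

[Or [Or [Or [Or [Or [And [Not p]]] | [And [Not p]]] | [And [Not p]]] | [And [Not q]]] | [And [Not p]]]

15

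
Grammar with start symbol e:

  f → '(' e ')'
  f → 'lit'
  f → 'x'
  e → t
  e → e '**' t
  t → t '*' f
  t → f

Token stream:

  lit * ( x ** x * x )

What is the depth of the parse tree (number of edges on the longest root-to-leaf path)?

7

[e [t [t [f lit]] * [f ( [e [e [t [f x]]] ** [t [t [f x]] * [f x]]] )]]]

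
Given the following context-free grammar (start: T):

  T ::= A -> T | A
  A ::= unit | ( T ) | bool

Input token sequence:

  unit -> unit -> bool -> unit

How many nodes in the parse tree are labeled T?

[T [A unit] -> [T [A unit] -> [T [A bool] -> [T [A unit]]]]]

4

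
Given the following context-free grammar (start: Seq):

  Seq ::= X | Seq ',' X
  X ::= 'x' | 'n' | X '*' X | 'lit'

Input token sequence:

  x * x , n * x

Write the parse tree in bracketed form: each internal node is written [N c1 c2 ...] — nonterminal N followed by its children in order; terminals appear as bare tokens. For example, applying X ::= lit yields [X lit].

[Seq [Seq [X [X x] * [X x]]] , [X [X n] * [X x]]]

Seq
Seq , X
X , X
X * X , X
x * X , X
x * x , X
x * x , X * X
x * x , n * X
x * x , n * x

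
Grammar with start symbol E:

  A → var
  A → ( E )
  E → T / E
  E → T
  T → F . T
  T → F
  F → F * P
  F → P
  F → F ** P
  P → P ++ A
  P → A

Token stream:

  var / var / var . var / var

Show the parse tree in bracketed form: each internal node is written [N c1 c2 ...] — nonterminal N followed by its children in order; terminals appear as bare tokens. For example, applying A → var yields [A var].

[E [T [F [P [A var]]]] / [E [T [F [P [A var]]]] / [E [T [F [P [A var]]] . [T [F [P [A var]]]]] / [E [T [F [P [A var]]]]]]]]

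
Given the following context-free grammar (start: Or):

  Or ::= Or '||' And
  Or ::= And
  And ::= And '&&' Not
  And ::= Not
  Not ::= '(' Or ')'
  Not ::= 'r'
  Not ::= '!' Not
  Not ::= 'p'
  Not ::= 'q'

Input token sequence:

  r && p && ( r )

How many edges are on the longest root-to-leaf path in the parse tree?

6

[Or [And [And [And [Not r]] && [Not p]] && [Not ( [Or [And [Not r]]] )]]]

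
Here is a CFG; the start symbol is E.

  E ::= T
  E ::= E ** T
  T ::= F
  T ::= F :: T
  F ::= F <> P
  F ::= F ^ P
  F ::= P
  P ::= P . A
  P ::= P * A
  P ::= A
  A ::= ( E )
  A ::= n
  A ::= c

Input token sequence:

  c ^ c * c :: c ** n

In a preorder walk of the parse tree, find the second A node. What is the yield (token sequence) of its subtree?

c

[E [E [T [F [F [P [A c]]] ^ [P [P [A c]] * [A c]]] :: [T [F [P [A c]]]]]] ** [T [F [P [A n]]]]]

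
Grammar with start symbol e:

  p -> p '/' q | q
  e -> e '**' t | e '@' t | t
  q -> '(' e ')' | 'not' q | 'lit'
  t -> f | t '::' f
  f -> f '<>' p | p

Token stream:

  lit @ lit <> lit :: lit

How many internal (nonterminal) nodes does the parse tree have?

[e [e [t [f [p [q lit]]]]] @ [t [t [f [f [p [q lit]]] <> [p [q lit]]]] :: [f [p [q lit]]]]]

17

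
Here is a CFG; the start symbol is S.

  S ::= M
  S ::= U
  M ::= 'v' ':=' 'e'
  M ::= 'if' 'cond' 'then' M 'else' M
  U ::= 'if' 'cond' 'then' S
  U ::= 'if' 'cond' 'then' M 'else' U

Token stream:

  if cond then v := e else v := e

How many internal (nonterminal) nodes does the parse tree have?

[S [M if cond then [M v := e] else [M v := e]]]

4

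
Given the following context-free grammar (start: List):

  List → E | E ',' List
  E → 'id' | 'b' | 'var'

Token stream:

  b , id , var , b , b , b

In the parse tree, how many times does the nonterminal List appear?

6

[List [E b] , [List [E id] , [List [E var] , [List [E b] , [List [E b] , [List [E b]]]]]]]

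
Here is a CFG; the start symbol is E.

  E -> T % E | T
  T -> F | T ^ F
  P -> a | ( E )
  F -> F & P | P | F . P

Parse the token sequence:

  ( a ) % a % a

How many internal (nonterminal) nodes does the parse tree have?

16

[E [T [F [P ( [E [T [F [P a]]]] )]]] % [E [T [F [P a]]] % [E [T [F [P a]]]]]]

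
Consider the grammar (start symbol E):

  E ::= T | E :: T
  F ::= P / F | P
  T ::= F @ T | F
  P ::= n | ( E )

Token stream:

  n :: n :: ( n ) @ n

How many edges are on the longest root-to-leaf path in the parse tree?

8

[E [E [E [T [F [P n]]]] :: [T [F [P n]]]] :: [T [F [P ( [E [T [F [P n]]]] )]] @ [T [F [P n]]]]]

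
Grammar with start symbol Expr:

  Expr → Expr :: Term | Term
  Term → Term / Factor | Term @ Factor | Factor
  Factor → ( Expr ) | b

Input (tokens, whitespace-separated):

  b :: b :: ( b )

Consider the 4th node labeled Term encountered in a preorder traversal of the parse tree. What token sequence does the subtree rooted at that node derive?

[Expr [Expr [Expr [Term [Factor b]]] :: [Term [Factor b]]] :: [Term [Factor ( [Expr [Term [Factor b]]] )]]]

b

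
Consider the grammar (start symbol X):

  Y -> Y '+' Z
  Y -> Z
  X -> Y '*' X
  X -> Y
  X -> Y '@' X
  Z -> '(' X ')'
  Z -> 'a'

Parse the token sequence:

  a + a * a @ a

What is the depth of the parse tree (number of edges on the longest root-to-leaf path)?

5

[X [Y [Y [Z a]] + [Z a]] * [X [Y [Z a]] @ [X [Y [Z a]]]]]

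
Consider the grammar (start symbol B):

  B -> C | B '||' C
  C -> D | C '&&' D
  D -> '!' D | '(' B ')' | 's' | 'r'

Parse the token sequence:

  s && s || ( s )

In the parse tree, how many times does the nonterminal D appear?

4

[B [B [C [C [D s]] && [D s]]] || [C [D ( [B [C [D s]]] )]]]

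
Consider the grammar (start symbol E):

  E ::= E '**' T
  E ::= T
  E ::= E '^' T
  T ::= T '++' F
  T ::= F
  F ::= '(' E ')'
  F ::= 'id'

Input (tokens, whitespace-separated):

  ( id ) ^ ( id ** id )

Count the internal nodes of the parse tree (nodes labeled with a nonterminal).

15

[E [E [T [F ( [E [T [F id]]] )]]] ^ [T [F ( [E [E [T [F id]]] ** [T [F id]]] )]]]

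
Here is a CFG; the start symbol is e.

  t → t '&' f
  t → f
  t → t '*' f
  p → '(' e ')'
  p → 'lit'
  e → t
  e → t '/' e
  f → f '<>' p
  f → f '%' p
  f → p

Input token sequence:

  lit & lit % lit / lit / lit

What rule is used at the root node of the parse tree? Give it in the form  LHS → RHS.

e → t '/' e

[e [t [t [f [p lit]]] & [f [f [p lit]] % [p lit]]] / [e [t [f [p lit]]] / [e [t [f [p lit]]]]]]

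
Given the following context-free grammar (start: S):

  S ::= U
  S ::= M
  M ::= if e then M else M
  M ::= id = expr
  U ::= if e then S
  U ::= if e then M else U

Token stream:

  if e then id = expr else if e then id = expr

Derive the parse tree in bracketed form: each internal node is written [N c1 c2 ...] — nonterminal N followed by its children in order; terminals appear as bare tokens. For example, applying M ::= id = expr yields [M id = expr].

[S [U if e then [M id = expr] else [U if e then [S [M id = expr]]]]]

S
U
if e then M else U
if e then id = expr else U
if e then id = expr else if e then S
if e then id = expr else if e then M
if e then id = expr else if e then id = expr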